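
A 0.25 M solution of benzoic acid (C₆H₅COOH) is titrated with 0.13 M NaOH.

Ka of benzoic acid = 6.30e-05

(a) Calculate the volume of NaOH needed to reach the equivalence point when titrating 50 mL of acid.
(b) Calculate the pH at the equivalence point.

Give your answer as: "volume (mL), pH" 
V = 96.2 mL, pH = 8.57

(a) At equivalence: moles acid = moles base.
moles acid = 0.25 × 0.05 = 0.0125 mol; V_NaOH = 0.0125/0.13 = 0.09615 L = 96.2 mL.
(b) At equivalence, all acid → conjugate base A⁻ at [A⁻] = 0.0125/0.1462 = 0.08553 M.
Kb = Kw/Ka = 1.0e-14/6.30e-05 = 1.587e-10; [OH⁻] = √(Kb·[A⁻]) = 3.685e-06; pOH = 5.43; pH = 14 − pOH = 8.57.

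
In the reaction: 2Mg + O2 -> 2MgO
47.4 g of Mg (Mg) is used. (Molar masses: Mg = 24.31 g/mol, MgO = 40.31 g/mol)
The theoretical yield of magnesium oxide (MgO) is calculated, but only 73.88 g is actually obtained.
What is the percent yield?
Moles of Mg = 47.4 g ÷ 24.31 g/mol = 1.94981 mol
Mole ratio: 2 mol MgO / 2 mol Mg
Moles of MgO = 1.94981 × (2/2) = 1.94981 mol
Theoretical yield = 1.94981 mol × 40.31 g/mol = 78.597 g
Actual yield = 73.88 g
Percent yield = (73.88 / 78.597) × 100% = 94.0%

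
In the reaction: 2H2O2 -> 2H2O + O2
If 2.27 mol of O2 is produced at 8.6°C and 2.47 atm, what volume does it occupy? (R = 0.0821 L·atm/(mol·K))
T = 8.6°C + 273.15 = 281.75 K
V = nRT/P = (2.27 × 0.0821 × 281.75) / 2.47
V = 21.26 L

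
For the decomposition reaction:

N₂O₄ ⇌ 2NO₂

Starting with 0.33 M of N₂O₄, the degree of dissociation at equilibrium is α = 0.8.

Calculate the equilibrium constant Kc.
K_c = 4.2240

x = α·[A]₀ = 0.8 × 0.33 = 0.264 M dissociated.
At eq: [N₂O₄] = 0.33 − 0.264 = 0.066 M; [NO₂] = 2x = 0.528 M.
Kc = [NO₂]²/[N₂O₄] = (0.528)²/0.066 = 4.224.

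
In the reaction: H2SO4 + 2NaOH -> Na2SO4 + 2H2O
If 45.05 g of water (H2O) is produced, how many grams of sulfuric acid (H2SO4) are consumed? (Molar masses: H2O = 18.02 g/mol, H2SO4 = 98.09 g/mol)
Moles of H2O = 45.05 g ÷ 18.02 g/mol = 2.5 mol
Mole ratio: 1 mol H2SO4 / 2 mol H2O
Moles of H2SO4 = 2.5 × (1/2) = 1.25 mol
Mass of H2SO4 = 1.25 mol × 98.09 g/mol = 122.6 g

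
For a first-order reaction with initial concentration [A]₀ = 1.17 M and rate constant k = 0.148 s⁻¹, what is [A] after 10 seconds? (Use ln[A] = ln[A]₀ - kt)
0.2663 M

ln[A] = ln[A]₀ - k·t = ln(1.17) - (0.148)·(10) = 0.1570 - 1.4800 = -1.3230
[A] = e^(-1.3230) = 0.2663 M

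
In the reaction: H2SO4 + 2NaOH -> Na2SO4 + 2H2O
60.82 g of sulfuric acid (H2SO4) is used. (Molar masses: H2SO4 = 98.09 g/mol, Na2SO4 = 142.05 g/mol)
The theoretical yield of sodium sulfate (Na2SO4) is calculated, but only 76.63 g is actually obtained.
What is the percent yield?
Moles of H2SO4 = 60.82 g ÷ 98.09 g/mol = 0.620043 mol
Mole ratio: 1 mol Na2SO4 / 1 mol H2SO4
Moles of Na2SO4 = 0.620043 × (1/1) = 0.620043 mol
Theoretical yield = 0.620043 mol × 142.05 g/mol = 88.077 g
Actual yield = 76.63 g
Percent yield = (76.63 / 88.077) × 100% = 87.0%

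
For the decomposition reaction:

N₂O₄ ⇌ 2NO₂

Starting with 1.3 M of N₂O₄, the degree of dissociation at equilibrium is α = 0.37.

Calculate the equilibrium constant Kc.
K_c = 1.1300

x = α·[A]₀ = 0.37 × 1.3 = 0.481 M dissociated.
At eq: [N₂O₄] = 1.3 − 0.481 = 0.819 M; [NO₂] = 2x = 0.962 M.
Kc = [NO₂]²/[N₂O₄] = (0.962)²/0.819 = 1.13.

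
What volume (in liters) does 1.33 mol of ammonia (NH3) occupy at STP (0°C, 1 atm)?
At STP, 1 mol of gas occupies 22.4 L
Volume = 1.33 mol × 22.4 L/mol = 29.79 L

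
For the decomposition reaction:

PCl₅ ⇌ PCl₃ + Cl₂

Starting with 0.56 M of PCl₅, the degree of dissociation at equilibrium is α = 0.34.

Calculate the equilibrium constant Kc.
K_c = 0.0981

x = α·[A]₀ = 0.34 × 0.56 = 0.1904 M dissociated.
At eq: [PCl₅] = 0.56 − 0.1904 = 0.3696 M; [PCl₃] = [Cl₂] = x = 0.1904 M.
Kc = [PCl₃][Cl₂]/[PCl₅] = (0.1904)²/0.3696 = 0.09808.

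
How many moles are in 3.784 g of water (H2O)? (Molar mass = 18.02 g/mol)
Moles = 3.784 g ÷ 18.02 g/mol = 0.21 mol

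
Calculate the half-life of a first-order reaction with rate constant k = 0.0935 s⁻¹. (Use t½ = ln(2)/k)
7.41 s

t½ = ln(2)/k = 0.6931/0.0935 = 7.41 s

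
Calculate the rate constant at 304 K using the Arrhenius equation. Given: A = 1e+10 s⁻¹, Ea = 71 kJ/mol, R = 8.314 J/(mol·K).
6.31e-03 s⁻¹

k = A·exp(-Ea/(R·T)) = 1e+10·exp(-71000/(8.314·304)) = 1e+10·exp(-28.0915) = 1e+10·6.3099e-13 = 6.31e-03 s⁻¹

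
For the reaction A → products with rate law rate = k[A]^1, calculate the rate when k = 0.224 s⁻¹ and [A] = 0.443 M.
0.09923 M/s

rate = k·[A]^1 = 0.224·(0.443)^1 = 0.224·0.443 = 0.09923 M/s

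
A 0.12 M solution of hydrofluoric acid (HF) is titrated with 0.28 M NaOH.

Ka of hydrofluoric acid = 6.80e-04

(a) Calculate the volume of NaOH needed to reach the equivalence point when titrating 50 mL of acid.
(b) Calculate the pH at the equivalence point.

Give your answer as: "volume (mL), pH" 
V = 21.4 mL, pH = 8.05

(a) At equivalence: moles acid = moles base.
moles acid = 0.12 × 0.05 = 0.006 mol; V_NaOH = 0.006/0.28 = 0.02143 L = 21.4 mL.
(b) At equivalence, all acid → conjugate base A⁻ at [A⁻] = 0.006/0.07143 = 0.084 M.
Kb = Kw/Ka = 1.0e-14/6.80e-04 = 1.471e-11; [OH⁻] = √(Kb·[A⁻]) = 1.111e-06; pOH = 5.95; pH = 14 − pOH = 8.05.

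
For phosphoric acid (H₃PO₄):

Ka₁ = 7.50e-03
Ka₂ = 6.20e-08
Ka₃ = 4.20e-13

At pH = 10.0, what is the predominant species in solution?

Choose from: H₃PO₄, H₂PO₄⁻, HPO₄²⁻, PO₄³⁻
HPO₄²⁻

pKa1 = 2.12, pKa2 = 7.21, pKa3 = 12.38. Each pKa is the crossover between adjacent species; pH = 10.0 lies in the region where HPO₄²⁻ predominates.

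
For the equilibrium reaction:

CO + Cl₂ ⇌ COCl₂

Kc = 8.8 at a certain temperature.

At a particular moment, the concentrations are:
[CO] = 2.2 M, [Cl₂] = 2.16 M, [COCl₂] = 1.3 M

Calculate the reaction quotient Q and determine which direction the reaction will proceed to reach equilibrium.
Q = 0.274, Q < K, reaction proceeds forward (toward products)

Q = ([COCl₂]) / ([CO] × [Cl₂])
  = ((1.3)) / ((2.2)·(2.16)) = 1.3/4.752 = 0.2736
Since Q = 0.2736 < Kc = 8.8, the reaction proceeds forward (toward products) to reach equilibrium.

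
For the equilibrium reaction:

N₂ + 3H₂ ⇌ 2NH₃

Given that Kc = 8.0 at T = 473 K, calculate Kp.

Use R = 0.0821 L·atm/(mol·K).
K_p = 0.0053

Δn = (moles gaseous products) − (moles gaseous reactants) = -2
T = 473 K; RT = 0.0821 × 473 = 38.8333
Kp = Kc·(RT)^Δn = 8.0 × (38.8333)^-2 = 8.0 × 0.000663119 = 0.0053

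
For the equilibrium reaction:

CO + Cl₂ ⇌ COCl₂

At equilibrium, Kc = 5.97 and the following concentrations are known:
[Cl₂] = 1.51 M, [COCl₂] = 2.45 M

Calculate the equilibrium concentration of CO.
[CO] = 0.2718 M

Kc = ([COCl₂]) / ([CO] × [Cl₂]) = 5.97
[CO]^1 = (product terms)/(Kc · other reactant terms) = 2.45 / (5.97 · 1.51) = 0.27178
[CO] = 0.2718 M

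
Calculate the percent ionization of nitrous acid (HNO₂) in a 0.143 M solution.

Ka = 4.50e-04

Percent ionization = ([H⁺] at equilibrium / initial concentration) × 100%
Percent ionization = 5.45%

Let x = [H⁺]. Ka = x²/(C - x) ⇒ x² + (4.50e-04)x - (4.50e-04)(0.143) = 0. x = 7.8000e-03. Percent = (7.8000e-03/0.143) × 100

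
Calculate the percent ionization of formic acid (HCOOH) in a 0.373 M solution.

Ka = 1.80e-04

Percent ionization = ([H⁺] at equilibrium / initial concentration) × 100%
Percent ionization = 2.17%

Let x = [H⁺]. Ka = x²/(C - x) ⇒ x² + (1.80e-04)x - (1.80e-04)(0.373) = 0. x = 8.1044e-03. Percent = (8.1044e-03/0.373) × 100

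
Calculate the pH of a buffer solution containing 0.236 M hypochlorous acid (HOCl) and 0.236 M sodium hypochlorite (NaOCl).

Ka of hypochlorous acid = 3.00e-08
pH = 7.52

pKa = -log(3.00e-08) = 7.52. pH = pKa + log([A⁻]/[HA]) = 7.52 + log(0.236/0.236)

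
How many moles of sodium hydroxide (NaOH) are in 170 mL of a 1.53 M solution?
Moles = Molarity × Volume (L)
Moles = 1.53 M × 0.17 L = 0.2601 mol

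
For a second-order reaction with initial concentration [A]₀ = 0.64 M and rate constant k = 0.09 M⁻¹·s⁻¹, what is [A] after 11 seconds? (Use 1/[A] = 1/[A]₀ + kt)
0.3918 M

1/[A] = 1/[A]₀ + k·t = 1/0.64 + (0.09)·(11) = 1.5625 + 0.9900 = 2.5525
[A] = 1/2.5525 = 0.3918 M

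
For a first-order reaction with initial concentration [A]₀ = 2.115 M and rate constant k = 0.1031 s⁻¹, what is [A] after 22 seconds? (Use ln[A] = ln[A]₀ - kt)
0.2189 M

ln[A] = ln[A]₀ - k·t = ln(2.115) - (0.1031)·(22) = 0.7491 - 2.2682 = -1.5191
[A] = e^(-1.5191) = 0.2189 M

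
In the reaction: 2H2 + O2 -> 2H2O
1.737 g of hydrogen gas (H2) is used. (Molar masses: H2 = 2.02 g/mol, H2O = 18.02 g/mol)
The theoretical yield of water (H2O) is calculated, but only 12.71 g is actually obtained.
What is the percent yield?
Moles of H2 = 1.737 g ÷ 2.02 g/mol = 0.859901 mol
Mole ratio: 2 mol H2O / 2 mol H2
Moles of H2O = 0.859901 × (2/2) = 0.859901 mol
Theoretical yield = 0.859901 mol × 18.02 g/mol = 15.495 g
Actual yield = 12.71 g
Percent yield = (12.71 / 15.495) × 100% = 82.0%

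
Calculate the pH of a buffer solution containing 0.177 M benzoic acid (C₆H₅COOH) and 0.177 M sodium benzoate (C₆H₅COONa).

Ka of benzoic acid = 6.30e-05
pH = 4.20

pKa = -log(6.30e-05) = 4.20. pH = pKa + log([A⁻]/[HA]) = 4.20 + log(0.177/0.177)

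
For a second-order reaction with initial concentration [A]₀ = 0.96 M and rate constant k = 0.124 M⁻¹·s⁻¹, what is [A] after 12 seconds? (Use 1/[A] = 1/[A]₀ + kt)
0.3953 M

1/[A] = 1/[A]₀ + k·t = 1/0.96 + (0.124)·(12) = 1.0417 + 1.4880 = 2.5297
[A] = 1/2.5297 = 0.3953 M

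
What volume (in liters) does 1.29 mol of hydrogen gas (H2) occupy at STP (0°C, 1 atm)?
At STP, 1 mol of gas occupies 22.4 L
Volume = 1.29 mol × 22.4 L/mol = 28.90 L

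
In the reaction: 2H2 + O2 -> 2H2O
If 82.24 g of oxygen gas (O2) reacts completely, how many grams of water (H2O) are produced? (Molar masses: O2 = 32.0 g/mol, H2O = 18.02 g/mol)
Moles of O2 = 82.24 g ÷ 32.0 g/mol = 2.57 mol
Mole ratio: 2 mol H2O / 1 mol O2
Moles of H2O = 2.57 × (2/1) = 5.14 mol
Mass of H2O = 5.14 mol × 18.02 g/mol = 92.62 g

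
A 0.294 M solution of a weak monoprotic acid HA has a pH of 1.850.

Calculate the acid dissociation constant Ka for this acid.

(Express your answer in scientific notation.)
K_a = 7.13e-04

[H⁺] = 10^(−pH) = 10^(−1.850) = 1.413e-02 M. For HA ⇌ H⁺ + A⁻, Ka = x²/(C − x) = (1.413e-02)²/(0.294 − 1.413e-02) = 7.13e-04.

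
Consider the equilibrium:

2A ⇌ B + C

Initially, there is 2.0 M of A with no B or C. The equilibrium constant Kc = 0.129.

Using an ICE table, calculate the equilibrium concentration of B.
[B] = 0.418 M

ICE: [A] = 2.0 − 2x, [B] = [C] = x.
Kc = x²/(2.0 − 2x)² = 0.129 ⇒ √Kc = x/(2.0 − 2x).
x = √0.129·2.0/(1 + 2√0.129) = 0.35917·2.0/1.7183 = 0.41804.
[B] = x = 0.418 M.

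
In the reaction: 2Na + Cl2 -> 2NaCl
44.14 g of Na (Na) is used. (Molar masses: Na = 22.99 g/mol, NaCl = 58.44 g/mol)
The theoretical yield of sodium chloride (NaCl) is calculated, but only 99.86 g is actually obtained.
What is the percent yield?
Moles of Na = 44.14 g ÷ 22.99 g/mol = 1.91997 mol
Mole ratio: 2 mol NaCl / 2 mol Na
Moles of NaCl = 1.91997 × (2/2) = 1.91997 mol
Theoretical yield = 1.91997 mol × 58.44 g/mol = 112.2 g
Actual yield = 99.86 g
Percent yield = (99.86 / 112.2) × 100% = 89.0%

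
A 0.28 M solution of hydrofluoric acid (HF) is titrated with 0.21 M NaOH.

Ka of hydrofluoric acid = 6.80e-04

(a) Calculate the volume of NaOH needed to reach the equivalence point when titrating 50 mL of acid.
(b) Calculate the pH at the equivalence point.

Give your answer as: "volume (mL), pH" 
V = 66.7 mL, pH = 8.12

(a) At equivalence: moles acid = moles base.
moles acid = 0.28 × 0.05 = 0.014 mol; V_NaOH = 0.014/0.21 = 0.06667 L = 66.7 mL.
(b) At equivalence, all acid → conjugate base A⁻ at [A⁻] = 0.014/0.1167 = 0.12 M.
Kb = Kw/Ka = 1.0e-14/6.80e-04 = 1.471e-11; [OH⁻] = √(Kb·[A⁻]) = 1.328e-06; pOH = 5.88; pH = 14 − pOH = 8.12.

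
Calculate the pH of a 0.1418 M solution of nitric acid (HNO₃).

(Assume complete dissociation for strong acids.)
pH = 0.85

[H⁺] = 0.1418 M for strong acid. pH = -log[H⁺] = -log(0.1418)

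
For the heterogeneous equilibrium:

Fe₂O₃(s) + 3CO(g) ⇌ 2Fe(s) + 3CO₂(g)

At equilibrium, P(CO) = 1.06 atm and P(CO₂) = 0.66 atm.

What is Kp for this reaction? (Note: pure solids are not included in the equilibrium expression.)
K_p = 0.241

Solids (Fe₂O₃, Fe) are excluded.
Kp = P(CO₂)³/P(CO)³ = (0.66)³/(1.06)³ = 0.2875/1.191 = 0.241.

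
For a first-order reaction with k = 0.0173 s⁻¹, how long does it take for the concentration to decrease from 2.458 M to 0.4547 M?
97.54 s

From ln[A] = ln[A]₀ - k·t: t = ln([A]₀/[A])/k = ln(2.458/0.4547)/0.0173 = ln(5.4058)/0.0173 = 1.6875/0.0173 = 97.54 s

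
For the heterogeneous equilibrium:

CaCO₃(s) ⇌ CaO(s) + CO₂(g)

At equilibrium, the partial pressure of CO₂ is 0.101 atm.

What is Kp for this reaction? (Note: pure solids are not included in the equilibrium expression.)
K_p = 0.101

Solids (CaCO₃, CaO) have activity 1 and are excluded.
Kp = P(CO₂) = 0.101.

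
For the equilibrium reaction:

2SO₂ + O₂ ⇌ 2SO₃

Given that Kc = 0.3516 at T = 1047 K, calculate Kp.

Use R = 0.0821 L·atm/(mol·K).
K_p = 0.0041

Δn = (moles gaseous products) − (moles gaseous reactants) = -1
T = 1047 K; RT = 0.0821 × 1047 = 85.9587
Kp = Kc·(RT)^Δn = 0.3516 × (85.9587)^-1 = 0.3516 × 0.0116335 = 0.0041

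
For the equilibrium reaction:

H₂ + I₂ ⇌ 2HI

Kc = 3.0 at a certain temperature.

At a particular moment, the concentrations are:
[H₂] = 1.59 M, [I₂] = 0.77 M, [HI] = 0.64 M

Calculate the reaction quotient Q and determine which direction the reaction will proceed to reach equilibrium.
Q = 0.335, Q < K, reaction proceeds forward (toward products)

Q = ([HI]^2) / ([H₂] × [I₂])
  = ((0.64)^2) / ((1.59)·(0.77)) = 0.4096/1.2243 = 0.3346
Since Q = 0.3346 < Kc = 3.0, the reaction proceeds forward (toward products) to reach equilibrium.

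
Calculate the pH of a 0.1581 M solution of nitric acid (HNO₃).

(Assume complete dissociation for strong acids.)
pH = 0.80

[H⁺] = 0.1581 M for strong acid. pH = -log[H⁺] = -log(0.1581)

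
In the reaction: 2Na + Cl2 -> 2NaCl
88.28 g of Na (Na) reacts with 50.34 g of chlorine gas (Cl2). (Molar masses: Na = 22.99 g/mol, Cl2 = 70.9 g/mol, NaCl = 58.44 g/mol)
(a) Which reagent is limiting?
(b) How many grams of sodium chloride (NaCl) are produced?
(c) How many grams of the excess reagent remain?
(a) Cl2, (b) 82.99 g, (c) 55.63 g

Moles of Na = 88.28 g ÷ 22.99 g/mol = 3.83993 mol
Moles of Cl2 = 50.34 g ÷ 70.9 g/mol = 0.710014 mol
Moles ÷ coefficient: Na: 3.83993/2 = 1.92, Cl2: 0.710014/1 = 0.71
(a) Cl2 has the smaller value, so Cl2 is the limiting reagent.
(b) Moles of NaCl = 0.710014 mol Cl2 × (2/1) = 1.42003 mol; mass = 1.42003 mol × 58.44 g/mol = 82.99 g
(c) Na consumed = 0.710014 × (2/1) = 1.42003 mol; remaining = 3.83993 − 1.42003 = 2.4199 mol; mass = 2.4199 mol × 22.99 g/mol = 55.63 g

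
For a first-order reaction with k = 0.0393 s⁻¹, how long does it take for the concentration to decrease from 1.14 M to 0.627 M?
15.21 s

From ln[A] = ln[A]₀ - k·t: t = ln([A]₀/[A])/k = ln(1.14/0.627)/0.0393 = ln(1.8182)/0.0393 = 0.5978/0.0393 = 15.21 s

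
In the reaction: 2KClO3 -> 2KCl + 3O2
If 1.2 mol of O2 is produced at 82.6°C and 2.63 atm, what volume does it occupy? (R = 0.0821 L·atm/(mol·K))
T = 82.6°C + 273.15 = 355.75 K
V = nRT/P = (1.2 × 0.0821 × 355.75) / 2.63
V = 13.33 L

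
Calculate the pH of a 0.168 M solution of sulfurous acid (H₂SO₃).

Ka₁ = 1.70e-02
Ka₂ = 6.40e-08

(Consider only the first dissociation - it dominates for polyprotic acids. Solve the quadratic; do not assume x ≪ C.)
pH = 1.34

x² + Ka₁·x − Ka₁·C = 0 with Ka₁ = 1.70e-02, C = 0.168.
x = (−Ka₁ + √(Ka₁² + 4·Ka₁·C))/2 = 4.5613e-02 M, so pH = 1.34.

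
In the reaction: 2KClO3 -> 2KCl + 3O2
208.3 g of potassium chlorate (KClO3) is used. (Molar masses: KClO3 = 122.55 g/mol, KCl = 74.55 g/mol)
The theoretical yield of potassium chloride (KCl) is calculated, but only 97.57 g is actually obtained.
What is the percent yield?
Moles of KClO3 = 208.3 g ÷ 122.55 g/mol = 1.69971 mol
Mole ratio: 2 mol KCl / 2 mol KClO3
Moles of KCl = 1.69971 × (2/2) = 1.69971 mol
Theoretical yield = 1.69971 mol × 74.55 g/mol = 126.71 g
Actual yield = 97.57 g
Percent yield = (97.57 / 126.71) × 100% = 77.0%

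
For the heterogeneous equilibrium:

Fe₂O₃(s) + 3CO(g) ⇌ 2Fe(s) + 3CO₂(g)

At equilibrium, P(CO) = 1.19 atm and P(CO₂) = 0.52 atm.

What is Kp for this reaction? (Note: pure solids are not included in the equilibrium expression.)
K_p = 0.083

Solids (Fe₂O₃, Fe) are excluded.
Kp = P(CO₂)³/P(CO)³ = (0.52)³/(1.19)³ = 0.1406/1.685 = 0.083.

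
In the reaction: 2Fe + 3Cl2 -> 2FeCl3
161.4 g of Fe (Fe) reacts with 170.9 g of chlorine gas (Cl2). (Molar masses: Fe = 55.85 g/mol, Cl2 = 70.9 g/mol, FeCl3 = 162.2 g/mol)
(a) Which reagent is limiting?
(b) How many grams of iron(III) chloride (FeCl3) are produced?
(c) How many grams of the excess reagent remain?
(a) Cl2, (b) 260.6 g, (c) 71.65 g

Moles of Fe = 161.4 g ÷ 55.85 g/mol = 2.88988 mol
Moles of Cl2 = 170.9 g ÷ 70.9 g/mol = 2.41044 mol
Moles ÷ coefficient: Fe: 2.88988/2 = 1.445, Cl2: 2.41044/3 = 0.8035
(a) Cl2 has the smaller value, so Cl2 is the limiting reagent.
(b) Moles of FeCl3 = 2.41044 mol Cl2 × (2/3) = 1.60696 mol; mass = 1.60696 mol × 162.2 g/mol = 260.6 g
(c) Fe consumed = 2.41044 × (2/3) = 1.60696 mol; remaining = 2.88988 − 1.60696 = 1.28293 mol; mass = 1.28293 mol × 55.85 g/mol = 71.65 g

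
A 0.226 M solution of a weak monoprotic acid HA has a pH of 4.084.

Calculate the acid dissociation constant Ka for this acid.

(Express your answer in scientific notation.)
K_a = 3.01e-08

[H⁺] = 10^(−pH) = 10^(−4.084) = 8.241e-05 M. For HA ⇌ H⁺ + A⁻, Ka = x²/(C − x) = (8.241e-05)²/(0.226 − 8.241e-05) = 3.01e-08.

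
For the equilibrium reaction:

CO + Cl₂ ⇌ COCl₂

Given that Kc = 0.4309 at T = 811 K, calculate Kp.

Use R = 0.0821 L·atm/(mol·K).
K_p = 0.0065

Δn = (moles gaseous products) − (moles gaseous reactants) = -1
T = 811 K; RT = 0.0821 × 811 = 66.5831
Kp = Kc·(RT)^Δn = 0.4309 × (66.5831)^-1 = 0.4309 × 0.0150188 = 0.0065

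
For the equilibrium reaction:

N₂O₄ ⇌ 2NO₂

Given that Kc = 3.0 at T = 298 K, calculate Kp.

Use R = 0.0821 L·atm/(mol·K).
K_p = 73.3974

Δn = (moles gaseous products) − (moles gaseous reactants) = 1
T = 298 K; RT = 0.0821 × 298 = 24.4658
Kp = Kc·(RT)^Δn = 3.0 × (24.4658)^1 = 3.0 × 24.4658 = 73.3974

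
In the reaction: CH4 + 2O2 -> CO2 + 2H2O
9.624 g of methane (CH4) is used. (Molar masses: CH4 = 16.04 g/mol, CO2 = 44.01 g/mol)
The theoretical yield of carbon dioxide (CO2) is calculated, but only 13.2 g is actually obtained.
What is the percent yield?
Moles of CH4 = 9.624 g ÷ 16.04 g/mol = 0.6 mol
Mole ratio: 1 mol CO2 / 1 mol CH4
Moles of CO2 = 0.6 × (1/1) = 0.6 mol
Theoretical yield = 0.6 mol × 44.01 g/mol = 26.406 g
Actual yield = 13.2 g
Percent yield = (13.2 / 26.406) × 100% = 50.0%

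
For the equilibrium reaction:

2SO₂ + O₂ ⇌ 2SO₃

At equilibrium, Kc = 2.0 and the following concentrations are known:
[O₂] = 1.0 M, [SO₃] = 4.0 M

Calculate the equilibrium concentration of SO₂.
[SO₂] = 2.8284 M

Kc = ([SO₃]^2) / ([SO₂]^2 × [O₂]) = 2.0
[SO₂]^2 = (product terms)/(Kc · other reactant terms) = 16 / (2.0 · 1) = 8
[SO₂] = (8)^(1/2) = 2.8284 M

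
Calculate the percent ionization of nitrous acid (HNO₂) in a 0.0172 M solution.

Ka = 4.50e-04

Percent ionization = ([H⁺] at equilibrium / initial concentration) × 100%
Percent ionization = 14.9%

Let x = [H⁺]. Ka = x²/(C - x) ⇒ x² + (4.50e-04)x - (4.50e-04)(0.0172) = 0. x = 2.5662e-03. Percent = (2.5662e-03/0.0172) × 100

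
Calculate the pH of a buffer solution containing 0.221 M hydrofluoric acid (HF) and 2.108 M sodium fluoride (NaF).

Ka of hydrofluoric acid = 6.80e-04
pH = 4.15

pKa = -log(6.80e-04) = 3.17. pH = pKa + log([A⁻]/[HA]) = 3.17 + log(2.108/0.221)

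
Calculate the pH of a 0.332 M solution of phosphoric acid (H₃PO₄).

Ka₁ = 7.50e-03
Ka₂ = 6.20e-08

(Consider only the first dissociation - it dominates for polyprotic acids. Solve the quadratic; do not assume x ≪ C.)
pH = 1.33

x² + Ka₁·x − Ka₁·C = 0 with Ka₁ = 7.50e-03, C = 0.332.
x = (−Ka₁ + √(Ka₁² + 4·Ka₁·C))/2 = 4.6291e-02 M, so pH = 1.33.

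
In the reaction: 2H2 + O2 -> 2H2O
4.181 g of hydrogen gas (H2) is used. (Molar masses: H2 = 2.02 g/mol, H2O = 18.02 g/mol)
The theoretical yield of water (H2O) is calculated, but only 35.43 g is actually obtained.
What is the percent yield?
Moles of H2 = 4.181 g ÷ 2.02 g/mol = 2.0698 mol
Mole ratio: 2 mol H2O / 2 mol H2
Moles of H2O = 2.0698 × (2/2) = 2.0698 mol
Theoretical yield = 2.0698 mol × 18.02 g/mol = 37.298 g
Actual yield = 35.43 g
Percent yield = (35.43 / 37.298) × 100% = 95.0%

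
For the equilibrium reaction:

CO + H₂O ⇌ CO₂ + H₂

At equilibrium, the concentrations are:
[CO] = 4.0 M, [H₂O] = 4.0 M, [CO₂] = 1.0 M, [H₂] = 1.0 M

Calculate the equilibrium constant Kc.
K_c = 0.0625

Kc = ([CO₂] × [H₂]) / ([CO] × [H₂O])
   = ((1.0)·(1.0)) / ((4.0)·(4.0))
   = 1 / 16 = 0.0625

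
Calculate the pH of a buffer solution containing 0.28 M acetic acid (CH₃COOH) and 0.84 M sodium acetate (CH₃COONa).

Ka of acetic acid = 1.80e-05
pH = 5.22

pKa = -log(1.80e-05) = 4.74. pH = pKa + log([A⁻]/[HA]) = 4.74 + log(0.84/0.28)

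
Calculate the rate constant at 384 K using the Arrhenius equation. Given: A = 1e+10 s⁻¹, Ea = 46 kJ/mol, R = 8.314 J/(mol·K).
5.53e+03 s⁻¹

k = A·exp(-Ea/(R·T)) = 1e+10·exp(-46000/(8.314·384)) = 1e+10·exp(-14.4084) = 1e+10·5.5271e-07 = 5.53e+03 s⁻¹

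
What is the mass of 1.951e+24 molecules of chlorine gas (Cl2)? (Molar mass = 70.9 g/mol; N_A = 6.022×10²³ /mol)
Moles = 1.951e+24 ÷ 6.022×10²³ = 3.23979 mol
Mass = 3.23979 mol × 70.9 g/mol = 229.7 g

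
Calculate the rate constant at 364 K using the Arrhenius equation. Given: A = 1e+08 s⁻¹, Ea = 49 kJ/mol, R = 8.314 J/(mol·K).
9.29e+00 s⁻¹

k = A·exp(-Ea/(R·T)) = 1e+08·exp(-49000/(8.314·364)) = 1e+08·exp(-16.1914) = 1e+08·9.2931e-08 = 9.29e+00 s⁻¹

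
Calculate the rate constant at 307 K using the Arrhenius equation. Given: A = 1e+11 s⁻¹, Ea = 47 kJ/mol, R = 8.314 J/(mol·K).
1.01e+03 s⁻¹

k = A·exp(-Ea/(R·T)) = 1e+11·exp(-47000/(8.314·307)) = 1e+11·exp(-18.4141) = 1e+11·1.0066e-08 = 1.01e+03 s⁻¹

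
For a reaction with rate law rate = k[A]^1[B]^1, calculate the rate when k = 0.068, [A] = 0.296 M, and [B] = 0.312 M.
0.00628 M/s

rate = k·[A]^1·[B]^1 = 0.068·(0.296)^1·(0.312)^1 = 0.068·0.296·0.312 = 0.00628 M/s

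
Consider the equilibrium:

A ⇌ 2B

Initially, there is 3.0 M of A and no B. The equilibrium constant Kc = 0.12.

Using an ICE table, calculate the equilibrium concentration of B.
[B] = 0.571 M

ICE: [A] = 3.0 − x, [B] = 2x.
Kc = (2x)²/(3.0 − x) = 0.12 ⇒ 4x² + 0.12x − 0.36 = 0.
x = (−0.12 + √(0.12² + 4·4·0.36))/(2·4) = (−0.12 + √5.7744)/8 = 0.28537.
[B] = 2x = 0.571 M.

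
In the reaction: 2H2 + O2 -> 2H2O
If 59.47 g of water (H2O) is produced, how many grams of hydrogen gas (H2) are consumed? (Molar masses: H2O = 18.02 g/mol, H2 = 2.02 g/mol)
Moles of H2O = 59.47 g ÷ 18.02 g/mol = 3.30022 mol
Mole ratio: 2 mol H2 / 2 mol H2O
Moles of H2 = 3.30022 × (2/2) = 3.30022 mol
Mass of H2 = 3.30022 mol × 2.02 g/mol = 6.666 g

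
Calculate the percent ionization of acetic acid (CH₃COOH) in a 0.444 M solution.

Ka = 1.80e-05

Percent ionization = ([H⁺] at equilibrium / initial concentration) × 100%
Percent ionization = 0.635%

Let x = [H⁺]. Ka = x²/(C - x) ⇒ x² + (1.80e-05)x - (1.80e-05)(0.444) = 0. x = 2.8180e-03. Percent = (2.8180e-03/0.444) × 100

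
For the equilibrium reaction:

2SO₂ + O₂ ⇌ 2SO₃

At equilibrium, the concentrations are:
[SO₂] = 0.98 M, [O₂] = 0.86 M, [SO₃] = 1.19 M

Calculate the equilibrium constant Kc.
K_c = 1.7145

Kc = ([SO₃]^2) / ([SO₂]^2 × [O₂])
   = ((1.19)^2) / ((0.98)^2·(0.86))
   = 1.4161 / 0.82594 = 1.7145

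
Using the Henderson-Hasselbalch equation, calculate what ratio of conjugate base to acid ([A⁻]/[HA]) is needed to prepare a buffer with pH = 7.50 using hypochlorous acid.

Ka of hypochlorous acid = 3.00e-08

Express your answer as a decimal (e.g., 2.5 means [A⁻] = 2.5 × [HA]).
[A⁻]/[HA] = 0.949

pKa = −log(3.00e-08) = 7.5229. pH = pKa + log([A⁻]/[HA]). 7.50 = 7.5229 + log(ratio). log(ratio) = 7.50 − 7.5229 = -0.0229. ratio = 10^(-0.0229) = 0.949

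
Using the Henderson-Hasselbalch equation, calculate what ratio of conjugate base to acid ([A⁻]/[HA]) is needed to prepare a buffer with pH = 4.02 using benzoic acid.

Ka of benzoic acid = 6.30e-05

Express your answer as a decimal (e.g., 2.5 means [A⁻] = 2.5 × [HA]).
[A⁻]/[HA] = 0.660

pKa = −log(6.30e-05) = 4.2007. pH = pKa + log([A⁻]/[HA]). 4.02 = 4.2007 + log(ratio). log(ratio) = 4.02 − 4.2007 = -0.1807. ratio = 10^(-0.1807) = 0.660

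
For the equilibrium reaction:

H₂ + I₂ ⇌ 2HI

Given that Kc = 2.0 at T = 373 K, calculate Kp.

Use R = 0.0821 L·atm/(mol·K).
K_p = 2.0000

Δn = (moles gaseous products) − (moles gaseous reactants) = 0
T = 373 K; RT = 0.0821 × 373 = 30.6233
Kp = Kc·(RT)^Δn = 2.0 × (30.6233)^0 = 2.0 × 1 = 2.0000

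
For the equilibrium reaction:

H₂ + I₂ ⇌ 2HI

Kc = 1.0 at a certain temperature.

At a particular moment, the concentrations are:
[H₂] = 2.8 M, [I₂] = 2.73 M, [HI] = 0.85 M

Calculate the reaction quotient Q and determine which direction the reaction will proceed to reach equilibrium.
Q = 0.095, Q < K, reaction proceeds forward (toward products)

Q = ([HI]^2) / ([H₂] × [I₂])
  = ((0.85)^2) / ((2.8)·(2.73)) = 0.7225/7.644 = 0.09452
Since Q = 0.09452 < Kc = 1.0, the reaction proceeds forward (toward products) to reach equilibrium.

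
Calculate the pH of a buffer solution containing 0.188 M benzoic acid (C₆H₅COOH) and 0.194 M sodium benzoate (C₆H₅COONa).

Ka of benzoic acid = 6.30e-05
pH = 4.21

pKa = -log(6.30e-05) = 4.20. pH = pKa + log([A⁻]/[HA]) = 4.20 + log(0.194/0.188)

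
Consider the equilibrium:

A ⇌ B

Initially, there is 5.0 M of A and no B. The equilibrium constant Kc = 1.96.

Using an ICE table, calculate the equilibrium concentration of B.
[B] = 3.311 M

ICE: [A] = 5.0 − x, [B] = x.
Kc = x/(5.0 − x) = 1.96 ⇒ x = 1.96·5.0/(1 + 1.96) = 9.8/2.96 = 3.311.
[B] = x = 3.311 M.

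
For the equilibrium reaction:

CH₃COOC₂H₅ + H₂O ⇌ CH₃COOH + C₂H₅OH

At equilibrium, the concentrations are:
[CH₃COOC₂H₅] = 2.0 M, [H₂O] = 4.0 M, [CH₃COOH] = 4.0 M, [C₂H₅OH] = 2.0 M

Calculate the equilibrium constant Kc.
K_c = 1.0000

Kc = ([CH₃COOH] × [C₂H₅OH]) / ([CH₃COOC₂H₅] × [H₂O])
   = ((4.0)·(2.0)) / ((2.0)·(4.0))
   = 8 / 8 = 1.0000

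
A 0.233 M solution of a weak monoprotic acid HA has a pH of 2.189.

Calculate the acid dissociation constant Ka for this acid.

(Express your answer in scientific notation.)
K_a = 1.85e-04

[H⁺] = 10^(−pH) = 10^(−2.189) = 6.471e-03 M. For HA ⇌ H⁺ + A⁻, Ka = x²/(C − x) = (6.471e-03)²/(0.233 − 6.471e-03) = 1.85e-04.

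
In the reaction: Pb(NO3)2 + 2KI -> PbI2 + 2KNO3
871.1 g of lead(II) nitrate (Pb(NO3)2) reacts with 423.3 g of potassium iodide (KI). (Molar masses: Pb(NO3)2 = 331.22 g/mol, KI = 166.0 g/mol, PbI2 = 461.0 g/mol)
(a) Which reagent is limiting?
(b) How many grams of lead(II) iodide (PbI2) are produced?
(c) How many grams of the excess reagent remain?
(a) KI, (b) 587.8 g, (c) 448.8 g

Moles of Pb(NO3)2 = 871.1 g ÷ 331.22 g/mol = 2.62997 mol
Moles of KI = 423.3 g ÷ 166.0 g/mol = 2.55 mol
Moles ÷ coefficient: Pb(NO3)2: 2.62997/1 = 2.63, KI: 2.55/2 = 1.275
(a) KI has the smaller value, so KI is the limiting reagent.
(b) Moles of PbI2 = 2.55 mol KI × (1/2) = 1.275 mol; mass = 1.275 mol × 461.0 g/mol = 587.8 g
(c) Pb(NO3)2 consumed = 2.55 × (1/2) = 1.275 mol; remaining = 2.62997 − 1.275 = 1.35497 mol; mass = 1.35497 mol × 331.22 g/mol = 448.8 g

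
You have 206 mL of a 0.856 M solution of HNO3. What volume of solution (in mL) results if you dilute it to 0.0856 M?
Using M₁V₁ = M₂V₂:
0.856 × 206 = 0.0856 × V₂
V₂ = (0.856 × 206) / 0.0856 = 2060 mL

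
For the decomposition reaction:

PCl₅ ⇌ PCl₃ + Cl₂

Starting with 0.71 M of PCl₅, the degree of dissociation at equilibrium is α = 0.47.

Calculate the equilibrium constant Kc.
K_c = 0.2959

x = α·[A]₀ = 0.47 × 0.71 = 0.3337 M dissociated.
At eq: [PCl₅] = 0.71 − 0.3337 = 0.3763 M; [PCl₃] = [Cl₂] = x = 0.3337 M.
Kc = [PCl₃][Cl₂]/[PCl₅] = (0.3337)²/0.3763 = 0.2959.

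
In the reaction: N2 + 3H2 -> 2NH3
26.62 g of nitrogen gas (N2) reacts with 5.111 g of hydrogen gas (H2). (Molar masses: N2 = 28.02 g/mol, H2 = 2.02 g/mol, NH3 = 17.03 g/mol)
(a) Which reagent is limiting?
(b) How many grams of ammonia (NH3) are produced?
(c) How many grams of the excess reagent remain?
(a) H2, (b) 28.73 g, (c) 2.988 g

Moles of N2 = 26.62 g ÷ 28.02 g/mol = 0.950036 mol
Moles of H2 = 5.111 g ÷ 2.02 g/mol = 2.5302 mol
Moles ÷ coefficient: N2: 0.950036/1 = 0.95, H2: 2.5302/3 = 0.8434
(a) H2 has the smaller value, so H2 is the limiting reagent.
(b) Moles of NH3 = 2.5302 mol H2 × (2/3) = 1.6868 mol; mass = 1.6868 mol × 17.03 g/mol = 28.73 g
(c) N2 consumed = 2.5302 × (1/3) = 0.843399 mol; remaining = 0.950036 − 0.843399 = 0.106636 mol; mass = 0.106636 mol × 28.02 g/mol = 2.988 g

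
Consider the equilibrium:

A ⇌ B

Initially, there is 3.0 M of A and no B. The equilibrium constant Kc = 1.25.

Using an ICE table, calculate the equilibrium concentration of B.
[B] = 1.667 M

ICE: [A] = 3.0 − x, [B] = x.
Kc = x/(3.0 − x) = 1.25 ⇒ x = 1.25·3.0/(1 + 1.25) = 3.75/2.25 = 1.667.
[B] = x = 1.667 M.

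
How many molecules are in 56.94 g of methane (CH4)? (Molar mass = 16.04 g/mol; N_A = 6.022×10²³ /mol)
Moles = 56.94 g ÷ 16.04 g/mol = 3.54988 mol
Molecules = 3.54988 mol × 6.022×10²³ /mol = 2.138e+24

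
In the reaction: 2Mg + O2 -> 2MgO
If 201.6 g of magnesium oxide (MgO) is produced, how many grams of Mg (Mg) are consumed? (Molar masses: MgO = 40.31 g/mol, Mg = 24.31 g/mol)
Moles of MgO = 201.6 g ÷ 40.31 g/mol = 5.00124 mol
Mole ratio: 2 mol Mg / 2 mol MgO
Moles of Mg = 5.00124 × (2/2) = 5.00124 mol
Mass of Mg = 5.00124 mol × 24.31 g/mol = 121.6 g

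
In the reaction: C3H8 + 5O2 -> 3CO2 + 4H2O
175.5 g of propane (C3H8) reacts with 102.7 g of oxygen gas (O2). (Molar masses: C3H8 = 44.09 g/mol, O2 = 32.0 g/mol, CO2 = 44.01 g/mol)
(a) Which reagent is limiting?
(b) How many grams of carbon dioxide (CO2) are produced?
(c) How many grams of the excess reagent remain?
(a) O2, (b) 84.75 g, (c) 147.2 g

Moles of C3H8 = 175.5 g ÷ 44.09 g/mol = 3.98049 mol
Moles of O2 = 102.7 g ÷ 32.0 g/mol = 3.20938 mol
Moles ÷ coefficient: C3H8: 3.98049/1 = 3.98, O2: 3.20938/5 = 0.6419
(a) O2 has the smaller value, so O2 is the limiting reagent.
(b) Moles of CO2 = 3.20938 mol O2 × (3/5) = 1.92562 mol; mass = 1.92562 mol × 44.01 g/mol = 84.75 g
(c) C3H8 consumed = 3.20938 × (1/5) = 0.641875 mol; remaining = 3.98049 − 0.641875 = 3.33862 mol; mass = 3.33862 mol × 44.09 g/mol = 147.2 g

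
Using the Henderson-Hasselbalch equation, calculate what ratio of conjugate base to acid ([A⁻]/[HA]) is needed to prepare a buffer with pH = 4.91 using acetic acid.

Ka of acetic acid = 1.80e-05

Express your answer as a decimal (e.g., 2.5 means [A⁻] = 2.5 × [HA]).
[A⁻]/[HA] = 1.463

pKa = −log(1.80e-05) = 4.7447. pH = pKa + log([A⁻]/[HA]). 4.91 = 4.7447 + log(ratio). log(ratio) = 4.91 − 4.7447 = 0.1653. ratio = 10^(0.1653) = 1.463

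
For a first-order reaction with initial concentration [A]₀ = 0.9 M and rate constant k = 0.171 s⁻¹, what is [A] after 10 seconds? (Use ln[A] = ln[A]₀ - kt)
0.1628 M

ln[A] = ln[A]₀ - k·t = ln(0.9) - (0.171)·(10) = -0.1054 - 1.7100 = -1.8154
[A] = e^(-1.8154) = 0.1628 M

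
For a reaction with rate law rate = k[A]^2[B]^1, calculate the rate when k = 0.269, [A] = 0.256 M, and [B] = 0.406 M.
0.007157 M/s

rate = k·[A]^2·[B]^1 = 0.269·(0.256)^2·(0.406)^1 = 0.269·0.065536·0.406 = 0.007157 M/s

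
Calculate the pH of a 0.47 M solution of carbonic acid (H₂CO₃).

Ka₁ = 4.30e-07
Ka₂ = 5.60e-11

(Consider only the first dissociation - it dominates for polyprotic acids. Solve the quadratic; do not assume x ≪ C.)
pH = 3.35

x² + Ka₁·x − Ka₁·C = 0 with Ka₁ = 4.30e-07, C = 0.47.
x = (−Ka₁ + √(Ka₁² + 4·Ka₁·C))/2 = 4.4934e-04 M, so pH = 3.35.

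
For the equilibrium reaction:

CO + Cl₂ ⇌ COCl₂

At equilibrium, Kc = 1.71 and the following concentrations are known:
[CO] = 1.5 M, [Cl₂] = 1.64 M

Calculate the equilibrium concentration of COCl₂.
[COCl₂] = 4.2066 M

Kc = ([COCl₂]) / ([CO] × [Cl₂]) = 1.71
[COCl₂]^1 = Kc · (reactant terms)/(other product terms) = 1.71 · 2.46 / 1 = 4.2066
[COCl₂] = 4.2066 M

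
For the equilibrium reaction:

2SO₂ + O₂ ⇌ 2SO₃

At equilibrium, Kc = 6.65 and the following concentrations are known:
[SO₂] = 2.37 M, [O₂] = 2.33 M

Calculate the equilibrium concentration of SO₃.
[SO₃] = 9.3290 M

Kc = ([SO₃]^2) / ([SO₂]^2 × [O₂]) = 6.65
[SO₃]^2 = Kc · (reactant terms)/(other product terms) = 6.65 · 13.087 / 1 = 87.031
[SO₃] = (87.031)^(1/2) = 9.3290 M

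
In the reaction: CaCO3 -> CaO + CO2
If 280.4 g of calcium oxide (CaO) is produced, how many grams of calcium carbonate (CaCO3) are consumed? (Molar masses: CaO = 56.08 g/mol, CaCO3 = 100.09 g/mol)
Moles of CaO = 280.4 g ÷ 56.08 g/mol = 5 mol
Mole ratio: 1 mol CaCO3 / 1 mol CaO
Moles of CaCO3 = 5 × (1/1) = 5 mol
Mass of CaCO3 = 5 mol × 100.09 g/mol = 500.5 g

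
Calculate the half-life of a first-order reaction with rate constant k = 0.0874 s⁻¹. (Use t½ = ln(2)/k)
7.93 s

t½ = ln(2)/k = 0.6931/0.0874 = 7.93 s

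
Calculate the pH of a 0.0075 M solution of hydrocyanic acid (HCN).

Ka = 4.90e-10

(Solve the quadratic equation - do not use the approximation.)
pH = 5.72

x² + Ka×x - Ka×C = 0. Using quadratic formula: [H⁺] = 1.9168e-06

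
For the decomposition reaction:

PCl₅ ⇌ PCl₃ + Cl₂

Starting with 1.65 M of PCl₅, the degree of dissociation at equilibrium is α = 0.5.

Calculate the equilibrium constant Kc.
K_c = 0.8250

x = α·[A]₀ = 0.5 × 1.65 = 0.825 M dissociated.
At eq: [PCl₅] = 1.65 − 0.825 = 0.825 M; [PCl₃] = [Cl₂] = x = 0.825 M.
Kc = [PCl₃][Cl₂]/[PCl₅] = (0.825)²/0.825 = 0.825.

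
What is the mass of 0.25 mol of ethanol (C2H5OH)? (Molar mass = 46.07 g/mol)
Mass = 0.25 mol × 46.07 g/mol = 11.52 g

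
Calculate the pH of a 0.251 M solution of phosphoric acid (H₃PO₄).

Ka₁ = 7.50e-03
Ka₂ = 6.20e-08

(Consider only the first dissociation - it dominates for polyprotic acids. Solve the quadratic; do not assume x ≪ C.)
pH = 1.40

x² + Ka₁·x − Ka₁·C = 0 with Ka₁ = 7.50e-03, C = 0.251.
x = (−Ka₁ + √(Ka₁² + 4·Ka₁·C))/2 = 3.9800e-02 M, so pH = 1.40.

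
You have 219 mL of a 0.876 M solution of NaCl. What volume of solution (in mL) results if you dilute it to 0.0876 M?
Using M₁V₁ = M₂V₂:
0.876 × 219 = 0.0876 × V₂
V₂ = (0.876 × 219) / 0.0876 = 2190 mL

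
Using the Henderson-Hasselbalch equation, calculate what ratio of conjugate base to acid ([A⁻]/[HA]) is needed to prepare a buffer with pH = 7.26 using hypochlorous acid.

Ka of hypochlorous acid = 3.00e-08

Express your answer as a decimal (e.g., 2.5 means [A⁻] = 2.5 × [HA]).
[A⁻]/[HA] = 0.546

pKa = −log(3.00e-08) = 7.5229. pH = pKa + log([A⁻]/[HA]). 7.26 = 7.5229 + log(ratio). log(ratio) = 7.26 − 7.5229 = -0.2629. ratio = 10^(-0.2629) = 0.546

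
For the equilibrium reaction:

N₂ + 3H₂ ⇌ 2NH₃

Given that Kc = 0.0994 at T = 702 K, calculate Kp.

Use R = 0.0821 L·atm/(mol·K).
K_p = 2.99e-05

Δn = (moles gaseous products) − (moles gaseous reactants) = -2
T = 702 K; RT = 0.0821 × 702 = 57.6342
Kp = Kc·(RT)^Δn = 0.0994 × (57.6342)^-2 = 0.0994 × 0.000301051 = 2.99e-05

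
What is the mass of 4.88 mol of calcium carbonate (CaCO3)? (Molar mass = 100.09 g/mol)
Mass = 4.88 mol × 100.09 g/mol = 488.4 g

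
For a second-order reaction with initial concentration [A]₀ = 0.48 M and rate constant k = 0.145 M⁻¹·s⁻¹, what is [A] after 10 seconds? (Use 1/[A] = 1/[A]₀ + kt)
0.2830 M

1/[A] = 1/[A]₀ + k·t = 1/0.48 + (0.145)·(10) = 2.0833 + 1.4500 = 3.5333
[A] = 1/3.5333 = 0.2830 M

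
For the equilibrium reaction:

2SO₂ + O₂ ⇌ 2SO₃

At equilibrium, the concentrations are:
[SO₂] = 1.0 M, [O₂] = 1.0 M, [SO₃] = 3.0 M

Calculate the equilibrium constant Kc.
K_c = 9.0000

Kc = ([SO₃]^2) / ([SO₂]^2 × [O₂])
   = ((3.0)^2) / ((1.0)^2·(1.0))
   = 9 / 1 = 9.0000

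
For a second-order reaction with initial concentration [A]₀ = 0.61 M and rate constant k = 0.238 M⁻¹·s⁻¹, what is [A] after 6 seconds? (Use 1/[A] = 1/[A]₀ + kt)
0.3260 M

1/[A] = 1/[A]₀ + k·t = 1/0.61 + (0.238)·(6) = 1.6393 + 1.4280 = 3.0673
[A] = 1/3.0673 = 0.3260 M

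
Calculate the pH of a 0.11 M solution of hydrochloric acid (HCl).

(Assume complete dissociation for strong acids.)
pH = 0.96

[H⁺] = 0.11 M for strong acid. pH = -log[H⁺] = -log(0.11)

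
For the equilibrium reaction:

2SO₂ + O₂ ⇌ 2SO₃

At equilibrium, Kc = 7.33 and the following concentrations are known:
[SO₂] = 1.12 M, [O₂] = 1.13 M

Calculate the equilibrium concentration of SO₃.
[SO₃] = 3.2234 M

Kc = ([SO₃]^2) / ([SO₂]^2 × [O₂]) = 7.33
[SO₃]^2 = Kc · (reactant terms)/(other product terms) = 7.33 · 1.4175 / 1 = 10.39
[SO₃] = (10.39)^(1/2) = 3.2234 M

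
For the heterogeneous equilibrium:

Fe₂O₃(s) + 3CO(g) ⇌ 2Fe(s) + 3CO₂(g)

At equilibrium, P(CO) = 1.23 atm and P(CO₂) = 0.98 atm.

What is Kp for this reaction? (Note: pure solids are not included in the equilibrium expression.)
K_p = 0.506

Solids (Fe₂O₃, Fe) are excluded.
Kp = P(CO₂)³/P(CO)³ = (0.98)³/(1.23)³ = 0.9412/1.861 = 0.506.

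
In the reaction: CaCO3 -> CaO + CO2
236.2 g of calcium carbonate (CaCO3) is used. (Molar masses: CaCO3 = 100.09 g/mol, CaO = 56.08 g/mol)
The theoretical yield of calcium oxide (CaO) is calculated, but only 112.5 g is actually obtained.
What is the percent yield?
Moles of CaCO3 = 236.2 g ÷ 100.09 g/mol = 2.35988 mol
Mole ratio: 1 mol CaO / 1 mol CaCO3
Moles of CaO = 2.35988 × (1/1) = 2.35988 mol
Theoretical yield = 2.35988 mol × 56.08 g/mol = 132.34 g
Actual yield = 112.5 g
Percent yield = (112.5 / 132.34) × 100% = 85.0%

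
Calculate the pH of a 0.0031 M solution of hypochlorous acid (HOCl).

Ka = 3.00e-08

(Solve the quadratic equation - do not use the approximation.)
pH = 5.02

x² + Ka×x - Ka×C = 0. Using quadratic formula: [H⁺] = 9.6287e-06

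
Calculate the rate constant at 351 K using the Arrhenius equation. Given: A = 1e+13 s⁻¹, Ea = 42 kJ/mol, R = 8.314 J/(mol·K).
5.62e+06 s⁻¹

k = A·exp(-Ea/(R·T)) = 1e+13·exp(-42000/(8.314·351)) = 1e+13·exp(-14.3924) = 1e+13·5.6166e-07 = 5.62e+06 s⁻¹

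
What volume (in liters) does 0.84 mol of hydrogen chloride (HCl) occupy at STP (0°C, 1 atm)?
At STP, 1 mol of gas occupies 22.4 L
Volume = 0.84 mol × 22.4 L/mol = 18.82 L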